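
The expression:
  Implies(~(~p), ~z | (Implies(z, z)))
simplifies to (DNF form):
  True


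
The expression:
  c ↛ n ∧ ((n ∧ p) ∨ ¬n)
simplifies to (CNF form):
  c ∧ ¬n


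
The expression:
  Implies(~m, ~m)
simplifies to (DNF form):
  True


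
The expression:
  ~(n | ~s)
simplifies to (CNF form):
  s & ~n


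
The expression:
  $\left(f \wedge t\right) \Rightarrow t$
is always true.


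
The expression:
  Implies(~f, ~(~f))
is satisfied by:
  {f: True}


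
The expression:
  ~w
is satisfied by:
  {w: False}


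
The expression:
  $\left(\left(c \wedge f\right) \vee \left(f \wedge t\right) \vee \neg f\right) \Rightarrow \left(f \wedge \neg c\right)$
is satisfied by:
  {f: True, c: False}


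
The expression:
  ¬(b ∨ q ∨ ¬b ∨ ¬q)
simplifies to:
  False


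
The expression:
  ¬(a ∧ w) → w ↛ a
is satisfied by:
  {w: True}


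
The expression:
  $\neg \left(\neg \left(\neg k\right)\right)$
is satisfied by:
  {k: False}


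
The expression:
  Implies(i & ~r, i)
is always true.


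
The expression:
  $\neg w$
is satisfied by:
  {w: False}


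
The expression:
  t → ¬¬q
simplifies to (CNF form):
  q ∨ ¬t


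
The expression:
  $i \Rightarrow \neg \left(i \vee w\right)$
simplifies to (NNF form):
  $\neg i$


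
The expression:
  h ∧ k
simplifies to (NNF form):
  h ∧ k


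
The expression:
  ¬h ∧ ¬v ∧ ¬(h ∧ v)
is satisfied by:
  {v: False, h: False}


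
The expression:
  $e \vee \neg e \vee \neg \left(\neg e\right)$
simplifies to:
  $\text{True}$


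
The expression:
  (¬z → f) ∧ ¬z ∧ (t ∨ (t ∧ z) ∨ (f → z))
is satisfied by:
  {t: True, f: True, z: False}


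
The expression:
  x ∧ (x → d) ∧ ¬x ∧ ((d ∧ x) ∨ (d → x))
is never true.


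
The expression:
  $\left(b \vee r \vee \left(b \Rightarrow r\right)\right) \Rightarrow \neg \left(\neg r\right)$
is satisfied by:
  {r: True}


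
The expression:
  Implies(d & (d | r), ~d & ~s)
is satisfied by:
  {d: False}


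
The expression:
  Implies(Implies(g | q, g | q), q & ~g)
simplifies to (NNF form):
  q & ~g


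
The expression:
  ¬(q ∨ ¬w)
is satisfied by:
  {w: True, q: False}


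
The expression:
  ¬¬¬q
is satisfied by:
  {q: False}


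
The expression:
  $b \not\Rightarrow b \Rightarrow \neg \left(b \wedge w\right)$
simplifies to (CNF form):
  $\text{True}$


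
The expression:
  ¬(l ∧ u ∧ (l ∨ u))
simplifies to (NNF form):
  ¬l ∨ ¬u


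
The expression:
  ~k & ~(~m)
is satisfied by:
  {m: True, k: False}


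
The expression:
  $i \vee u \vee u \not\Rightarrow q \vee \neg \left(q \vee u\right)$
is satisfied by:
  {i: True, u: True, q: False}
  {i: True, u: False, q: False}
  {u: True, i: False, q: False}
  {i: False, u: False, q: False}
  {i: True, q: True, u: True}
  {i: True, q: True, u: False}
  {q: True, u: True, i: False}


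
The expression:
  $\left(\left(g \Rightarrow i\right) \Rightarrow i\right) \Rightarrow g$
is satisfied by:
  {g: True, i: False}
  {i: False, g: False}
  {i: True, g: True}


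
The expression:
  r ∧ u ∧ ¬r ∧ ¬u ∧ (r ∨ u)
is never true.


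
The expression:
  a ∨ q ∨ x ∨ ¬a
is always true.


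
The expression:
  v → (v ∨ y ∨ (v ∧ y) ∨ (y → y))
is always true.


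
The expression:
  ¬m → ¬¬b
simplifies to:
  b ∨ m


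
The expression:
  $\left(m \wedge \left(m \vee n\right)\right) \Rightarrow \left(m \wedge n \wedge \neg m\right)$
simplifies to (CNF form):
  $\neg m$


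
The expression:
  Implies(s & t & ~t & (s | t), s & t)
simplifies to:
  True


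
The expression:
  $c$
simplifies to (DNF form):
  $c$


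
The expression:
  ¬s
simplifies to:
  ¬s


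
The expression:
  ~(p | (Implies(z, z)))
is never true.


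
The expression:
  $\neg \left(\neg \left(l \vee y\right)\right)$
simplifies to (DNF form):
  $l \vee y$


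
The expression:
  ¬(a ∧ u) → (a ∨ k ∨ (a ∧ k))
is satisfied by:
  {a: True, k: True}
  {a: True, k: False}
  {k: True, a: False}


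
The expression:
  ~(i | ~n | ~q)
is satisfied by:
  {q: True, n: True, i: False}


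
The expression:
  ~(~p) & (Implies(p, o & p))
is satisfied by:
  {p: True, o: True}


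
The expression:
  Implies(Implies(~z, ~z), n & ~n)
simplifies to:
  False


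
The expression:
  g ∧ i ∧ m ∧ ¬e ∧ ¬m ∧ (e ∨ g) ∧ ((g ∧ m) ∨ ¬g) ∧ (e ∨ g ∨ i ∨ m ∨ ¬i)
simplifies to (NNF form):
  False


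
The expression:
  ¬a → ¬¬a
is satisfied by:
  {a: True}


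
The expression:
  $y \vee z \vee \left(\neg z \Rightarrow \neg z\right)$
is always true.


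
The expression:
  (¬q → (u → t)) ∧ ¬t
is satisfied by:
  {q: True, t: False, u: False}
  {t: False, u: False, q: False}
  {q: True, u: True, t: False}


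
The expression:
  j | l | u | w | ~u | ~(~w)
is always true.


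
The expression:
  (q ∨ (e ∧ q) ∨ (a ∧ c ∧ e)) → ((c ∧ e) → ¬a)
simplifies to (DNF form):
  ¬a ∨ ¬c ∨ ¬e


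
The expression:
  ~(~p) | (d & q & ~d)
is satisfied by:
  {p: True}


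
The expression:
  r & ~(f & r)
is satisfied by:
  {r: True, f: False}


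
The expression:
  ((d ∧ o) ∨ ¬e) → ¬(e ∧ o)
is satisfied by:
  {e: False, o: False, d: False}
  {d: True, e: False, o: False}
  {o: True, e: False, d: False}
  {d: True, o: True, e: False}
  {e: True, d: False, o: False}
  {d: True, e: True, o: False}
  {o: True, e: True, d: False}


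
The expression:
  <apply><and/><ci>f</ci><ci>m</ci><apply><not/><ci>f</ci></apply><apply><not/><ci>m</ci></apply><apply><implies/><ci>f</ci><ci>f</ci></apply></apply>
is never true.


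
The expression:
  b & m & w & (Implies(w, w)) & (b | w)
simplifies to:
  b & m & w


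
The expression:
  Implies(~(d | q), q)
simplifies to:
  d | q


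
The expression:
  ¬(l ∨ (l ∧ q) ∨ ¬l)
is never true.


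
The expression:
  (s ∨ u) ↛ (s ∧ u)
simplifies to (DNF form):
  (s ∧ ¬u) ∨ (u ∧ ¬s)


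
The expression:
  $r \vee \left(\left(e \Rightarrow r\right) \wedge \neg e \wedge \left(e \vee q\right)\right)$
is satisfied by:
  {r: True, q: True, e: False}
  {r: True, q: False, e: False}
  {r: True, e: True, q: True}
  {r: True, e: True, q: False}
  {q: True, e: False, r: False}


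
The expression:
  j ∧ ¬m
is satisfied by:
  {j: True, m: False}


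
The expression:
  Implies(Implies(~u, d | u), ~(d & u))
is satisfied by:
  {u: False, d: False}
  {d: True, u: False}
  {u: True, d: False}


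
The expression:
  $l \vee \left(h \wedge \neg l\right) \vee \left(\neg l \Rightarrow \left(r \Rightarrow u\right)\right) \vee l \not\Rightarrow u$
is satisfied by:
  {u: True, l: True, h: True, r: False}
  {u: True, l: True, h: False, r: False}
  {u: True, h: True, l: False, r: False}
  {u: True, h: False, l: False, r: False}
  {l: True, h: True, u: False, r: False}
  {l: True, u: False, h: False, r: False}
  {l: False, h: True, u: False, r: False}
  {l: False, u: False, h: False, r: False}
  {u: True, r: True, l: True, h: True}
  {u: True, r: True, l: True, h: False}
  {u: True, r: True, h: True, l: False}
  {u: True, r: True, h: False, l: False}
  {r: True, l: True, h: True, u: False}
  {r: True, l: True, h: False, u: False}
  {r: True, h: True, l: False, u: False}


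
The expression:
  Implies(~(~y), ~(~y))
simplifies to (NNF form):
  True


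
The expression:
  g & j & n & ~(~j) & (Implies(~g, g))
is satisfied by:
  {j: True, n: True, g: True}


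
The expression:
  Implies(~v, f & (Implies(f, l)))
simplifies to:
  v | (f & l)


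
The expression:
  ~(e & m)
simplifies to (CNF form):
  ~e | ~m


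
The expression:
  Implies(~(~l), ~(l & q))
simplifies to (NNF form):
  ~l | ~q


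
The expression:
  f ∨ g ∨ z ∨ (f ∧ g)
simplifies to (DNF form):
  f ∨ g ∨ z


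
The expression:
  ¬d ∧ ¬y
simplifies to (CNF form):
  ¬d ∧ ¬y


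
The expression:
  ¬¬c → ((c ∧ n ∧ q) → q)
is always true.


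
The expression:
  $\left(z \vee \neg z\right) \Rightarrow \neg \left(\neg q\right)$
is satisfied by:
  {q: True}


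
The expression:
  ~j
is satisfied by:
  {j: False}


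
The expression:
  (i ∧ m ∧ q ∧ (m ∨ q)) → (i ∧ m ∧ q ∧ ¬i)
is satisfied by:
  {m: False, q: False, i: False}
  {i: True, m: False, q: False}
  {q: True, m: False, i: False}
  {i: True, q: True, m: False}
  {m: True, i: False, q: False}
  {i: True, m: True, q: False}
  {q: True, m: True, i: False}


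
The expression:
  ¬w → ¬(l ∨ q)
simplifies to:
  w ∨ (¬l ∧ ¬q)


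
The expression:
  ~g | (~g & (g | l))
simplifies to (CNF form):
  ~g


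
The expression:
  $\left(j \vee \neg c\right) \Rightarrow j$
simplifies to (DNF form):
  $c \vee j$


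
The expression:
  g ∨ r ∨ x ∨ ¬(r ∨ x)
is always true.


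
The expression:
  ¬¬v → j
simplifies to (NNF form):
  j ∨ ¬v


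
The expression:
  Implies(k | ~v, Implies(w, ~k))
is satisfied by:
  {w: False, k: False}
  {k: True, w: False}
  {w: True, k: False}


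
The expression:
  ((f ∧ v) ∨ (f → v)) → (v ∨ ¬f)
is always true.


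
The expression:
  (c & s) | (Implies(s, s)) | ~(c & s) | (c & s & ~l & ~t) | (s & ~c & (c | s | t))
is always true.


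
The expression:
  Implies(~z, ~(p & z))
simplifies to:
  True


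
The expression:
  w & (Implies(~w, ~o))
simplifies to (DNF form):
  w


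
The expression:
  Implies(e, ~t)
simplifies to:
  ~e | ~t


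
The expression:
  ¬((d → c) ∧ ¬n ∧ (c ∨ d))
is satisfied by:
  {n: True, c: False}
  {c: False, n: False}
  {c: True, n: True}


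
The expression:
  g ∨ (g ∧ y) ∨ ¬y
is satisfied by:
  {g: True, y: False}
  {y: False, g: False}
  {y: True, g: True}


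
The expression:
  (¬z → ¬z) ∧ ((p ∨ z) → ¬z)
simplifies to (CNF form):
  ¬z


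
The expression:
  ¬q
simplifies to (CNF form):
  ¬q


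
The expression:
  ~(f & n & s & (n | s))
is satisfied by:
  {s: False, n: False, f: False}
  {f: True, s: False, n: False}
  {n: True, s: False, f: False}
  {f: True, n: True, s: False}
  {s: True, f: False, n: False}
  {f: True, s: True, n: False}
  {n: True, s: True, f: False}


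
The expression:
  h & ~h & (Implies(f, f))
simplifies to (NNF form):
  False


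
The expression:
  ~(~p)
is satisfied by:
  {p: True}


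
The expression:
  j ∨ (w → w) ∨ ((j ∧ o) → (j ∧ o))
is always true.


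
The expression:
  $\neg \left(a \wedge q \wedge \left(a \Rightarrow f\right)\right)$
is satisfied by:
  {q: False, a: False, f: False}
  {f: True, q: False, a: False}
  {a: True, q: False, f: False}
  {f: True, a: True, q: False}
  {q: True, f: False, a: False}
  {f: True, q: True, a: False}
  {a: True, q: True, f: False}


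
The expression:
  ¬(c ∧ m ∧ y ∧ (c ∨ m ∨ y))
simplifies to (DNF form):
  ¬c ∨ ¬m ∨ ¬y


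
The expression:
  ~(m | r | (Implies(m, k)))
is never true.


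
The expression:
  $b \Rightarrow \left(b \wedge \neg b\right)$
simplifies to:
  $\neg b$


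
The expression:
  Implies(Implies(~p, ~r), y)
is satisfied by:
  {y: True, r: True, p: False}
  {y: True, r: False, p: False}
  {y: True, p: True, r: True}
  {y: True, p: True, r: False}
  {r: True, p: False, y: False}


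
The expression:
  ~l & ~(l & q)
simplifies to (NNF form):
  ~l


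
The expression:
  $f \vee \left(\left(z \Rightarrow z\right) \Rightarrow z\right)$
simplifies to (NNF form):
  $f \vee z$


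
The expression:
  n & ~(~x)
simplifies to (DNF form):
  n & x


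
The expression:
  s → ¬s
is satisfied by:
  {s: False}


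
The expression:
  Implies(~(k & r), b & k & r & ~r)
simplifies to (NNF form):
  k & r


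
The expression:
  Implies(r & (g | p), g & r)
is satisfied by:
  {g: True, p: False, r: False}
  {p: False, r: False, g: False}
  {r: True, g: True, p: False}
  {r: True, p: False, g: False}
  {g: True, p: True, r: False}
  {p: True, g: False, r: False}
  {r: True, p: True, g: True}


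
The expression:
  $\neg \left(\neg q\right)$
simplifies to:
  $q$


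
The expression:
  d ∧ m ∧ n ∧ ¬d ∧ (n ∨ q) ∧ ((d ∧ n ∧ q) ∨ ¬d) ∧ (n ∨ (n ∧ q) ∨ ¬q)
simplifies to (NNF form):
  False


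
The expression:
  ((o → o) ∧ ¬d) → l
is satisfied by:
  {d: True, l: True}
  {d: True, l: False}
  {l: True, d: False}


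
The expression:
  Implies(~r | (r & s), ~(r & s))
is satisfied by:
  {s: False, r: False}
  {r: True, s: False}
  {s: True, r: False}


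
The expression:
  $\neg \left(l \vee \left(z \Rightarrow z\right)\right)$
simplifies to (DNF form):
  $\text{False}$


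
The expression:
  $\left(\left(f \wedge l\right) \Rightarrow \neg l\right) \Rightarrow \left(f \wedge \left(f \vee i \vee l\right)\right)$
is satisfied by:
  {f: True}


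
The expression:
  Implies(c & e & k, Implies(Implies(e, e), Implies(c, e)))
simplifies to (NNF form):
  True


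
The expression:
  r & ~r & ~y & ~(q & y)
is never true.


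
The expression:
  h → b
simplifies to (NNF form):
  b ∨ ¬h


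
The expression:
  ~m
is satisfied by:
  {m: False}


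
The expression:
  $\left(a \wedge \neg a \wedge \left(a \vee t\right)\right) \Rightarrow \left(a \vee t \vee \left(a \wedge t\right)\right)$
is always true.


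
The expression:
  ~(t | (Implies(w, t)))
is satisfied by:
  {w: True, t: False}


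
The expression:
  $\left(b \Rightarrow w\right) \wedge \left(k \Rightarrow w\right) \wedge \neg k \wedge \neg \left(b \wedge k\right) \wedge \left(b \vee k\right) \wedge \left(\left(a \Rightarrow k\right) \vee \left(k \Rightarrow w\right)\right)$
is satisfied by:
  {w: True, b: True, k: False}


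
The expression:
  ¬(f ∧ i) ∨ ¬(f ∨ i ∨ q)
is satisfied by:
  {i: False, f: False}
  {f: True, i: False}
  {i: True, f: False}


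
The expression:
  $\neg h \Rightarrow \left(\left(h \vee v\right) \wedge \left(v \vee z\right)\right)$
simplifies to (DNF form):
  $h \vee v$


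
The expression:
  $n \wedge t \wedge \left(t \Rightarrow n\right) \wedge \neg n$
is never true.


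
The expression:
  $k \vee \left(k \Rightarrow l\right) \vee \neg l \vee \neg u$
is always true.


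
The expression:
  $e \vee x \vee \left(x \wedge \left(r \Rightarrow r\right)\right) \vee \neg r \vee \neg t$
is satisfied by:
  {x: True, e: True, t: False, r: False}
  {x: True, e: False, t: False, r: False}
  {e: True, x: False, t: False, r: False}
  {x: False, e: False, t: False, r: False}
  {r: True, x: True, e: True, t: False}
  {r: True, x: True, e: False, t: False}
  {r: True, e: True, x: False, t: False}
  {r: True, e: False, x: False, t: False}
  {x: True, t: True, e: True, r: False}
  {x: True, t: True, e: False, r: False}
  {t: True, e: True, x: False, r: False}
  {t: True, x: False, e: False, r: False}
  {r: True, t: True, x: True, e: True}
  {r: True, t: True, x: True, e: False}
  {r: True, t: True, e: True, x: False}


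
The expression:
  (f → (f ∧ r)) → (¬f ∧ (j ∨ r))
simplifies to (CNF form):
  (f ∨ ¬f) ∧ (¬f ∨ ¬r) ∧ (f ∨ j ∨ r) ∧ (f ∨ j ∨ ¬f) ∧ (f ∨ r ∨ ¬f) ∧ (j ∨ r ∨ ¬r) ∧ (j ∨ ¬f ∨ ¬r) ∧ (r ∨ ¬f ∨ ¬r)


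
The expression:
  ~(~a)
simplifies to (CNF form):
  a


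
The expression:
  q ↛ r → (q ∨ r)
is always true.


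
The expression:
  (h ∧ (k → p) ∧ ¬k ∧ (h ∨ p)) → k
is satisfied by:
  {k: True, h: False}
  {h: False, k: False}
  {h: True, k: True}


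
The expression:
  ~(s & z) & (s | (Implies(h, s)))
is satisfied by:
  {h: False, z: False, s: False}
  {s: True, h: False, z: False}
  {z: True, h: False, s: False}
  {s: True, h: True, z: False}


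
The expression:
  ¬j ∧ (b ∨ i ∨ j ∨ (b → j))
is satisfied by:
  {j: False}


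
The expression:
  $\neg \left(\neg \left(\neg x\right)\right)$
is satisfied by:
  {x: False}


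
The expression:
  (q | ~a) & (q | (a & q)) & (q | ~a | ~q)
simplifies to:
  q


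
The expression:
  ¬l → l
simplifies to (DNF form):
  l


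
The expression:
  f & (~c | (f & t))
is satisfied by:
  {t: True, f: True, c: False}
  {f: True, c: False, t: False}
  {t: True, c: True, f: True}


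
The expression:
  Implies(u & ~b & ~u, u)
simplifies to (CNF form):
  True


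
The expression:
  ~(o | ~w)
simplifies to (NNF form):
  w & ~o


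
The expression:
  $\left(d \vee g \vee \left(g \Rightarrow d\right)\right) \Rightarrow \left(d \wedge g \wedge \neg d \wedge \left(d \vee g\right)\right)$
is never true.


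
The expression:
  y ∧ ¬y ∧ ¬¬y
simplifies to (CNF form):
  False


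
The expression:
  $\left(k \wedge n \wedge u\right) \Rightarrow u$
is always true.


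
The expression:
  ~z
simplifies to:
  ~z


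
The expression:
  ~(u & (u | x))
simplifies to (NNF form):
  ~u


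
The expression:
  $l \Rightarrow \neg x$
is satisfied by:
  {l: False, x: False}
  {x: True, l: False}
  {l: True, x: False}


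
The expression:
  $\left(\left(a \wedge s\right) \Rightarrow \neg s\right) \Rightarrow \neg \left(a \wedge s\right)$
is always true.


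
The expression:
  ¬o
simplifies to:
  ¬o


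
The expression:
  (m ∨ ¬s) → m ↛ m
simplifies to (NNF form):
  s ∧ ¬m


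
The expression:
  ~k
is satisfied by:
  {k: False}


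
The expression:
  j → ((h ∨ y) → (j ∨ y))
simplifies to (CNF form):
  True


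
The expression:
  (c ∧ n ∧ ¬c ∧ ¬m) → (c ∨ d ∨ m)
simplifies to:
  True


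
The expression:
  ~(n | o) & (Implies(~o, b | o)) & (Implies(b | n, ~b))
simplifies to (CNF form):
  False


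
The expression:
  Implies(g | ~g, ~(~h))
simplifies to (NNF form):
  h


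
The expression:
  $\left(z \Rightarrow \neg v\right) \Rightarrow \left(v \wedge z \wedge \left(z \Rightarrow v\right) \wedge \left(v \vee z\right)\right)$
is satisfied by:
  {z: True, v: True}


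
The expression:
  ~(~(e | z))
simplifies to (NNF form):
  e | z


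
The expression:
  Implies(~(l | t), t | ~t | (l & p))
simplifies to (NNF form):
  True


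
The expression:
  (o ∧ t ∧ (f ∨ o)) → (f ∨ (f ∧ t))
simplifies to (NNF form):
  f ∨ ¬o ∨ ¬t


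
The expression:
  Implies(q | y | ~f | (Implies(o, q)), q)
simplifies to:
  q | (f & o & ~y)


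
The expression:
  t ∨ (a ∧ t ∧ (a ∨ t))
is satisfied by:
  {t: True}


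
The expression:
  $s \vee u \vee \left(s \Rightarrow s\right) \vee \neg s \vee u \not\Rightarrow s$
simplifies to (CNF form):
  $\text{True}$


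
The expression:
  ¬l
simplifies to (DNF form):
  ¬l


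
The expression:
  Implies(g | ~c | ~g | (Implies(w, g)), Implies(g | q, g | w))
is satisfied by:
  {w: True, g: True, q: False}
  {w: True, g: False, q: False}
  {g: True, w: False, q: False}
  {w: False, g: False, q: False}
  {q: True, w: True, g: True}
  {q: True, w: True, g: False}
  {q: True, g: True, w: False}


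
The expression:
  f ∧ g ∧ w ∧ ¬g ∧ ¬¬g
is never true.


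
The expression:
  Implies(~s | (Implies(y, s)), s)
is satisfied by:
  {s: True}


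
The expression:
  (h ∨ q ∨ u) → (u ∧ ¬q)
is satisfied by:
  {u: True, q: False, h: False}
  {q: False, h: False, u: False}
  {u: True, h: True, q: False}


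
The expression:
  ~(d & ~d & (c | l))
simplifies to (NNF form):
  True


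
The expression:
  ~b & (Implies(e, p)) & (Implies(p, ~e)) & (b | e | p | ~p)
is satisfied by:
  {e: False, b: False}


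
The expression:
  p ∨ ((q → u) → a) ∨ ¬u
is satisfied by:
  {a: True, p: True, u: False}
  {a: True, u: False, p: False}
  {p: True, u: False, a: False}
  {p: False, u: False, a: False}
  {a: True, p: True, u: True}
  {a: True, u: True, p: False}
  {p: True, u: True, a: False}


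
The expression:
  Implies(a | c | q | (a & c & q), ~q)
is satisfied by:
  {q: False}


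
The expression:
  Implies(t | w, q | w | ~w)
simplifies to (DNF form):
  True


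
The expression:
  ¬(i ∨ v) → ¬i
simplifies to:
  True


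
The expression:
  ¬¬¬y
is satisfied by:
  {y: False}


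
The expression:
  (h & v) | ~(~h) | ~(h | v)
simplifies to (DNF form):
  h | ~v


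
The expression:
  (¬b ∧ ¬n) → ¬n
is always true.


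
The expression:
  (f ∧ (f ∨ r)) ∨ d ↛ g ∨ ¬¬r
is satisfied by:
  {r: True, d: True, f: True, g: False}
  {r: True, f: True, g: False, d: False}
  {r: True, d: True, f: True, g: True}
  {r: True, f: True, g: True, d: False}
  {r: True, d: True, g: False, f: False}
  {r: True, g: False, f: False, d: False}
  {r: True, d: True, g: True, f: False}
  {r: True, g: True, f: False, d: False}
  {d: True, f: True, g: False, r: False}
  {f: True, d: False, g: False, r: False}
  {d: True, f: True, g: True, r: False}
  {f: True, g: True, d: False, r: False}
  {d: True, g: False, f: False, r: False}


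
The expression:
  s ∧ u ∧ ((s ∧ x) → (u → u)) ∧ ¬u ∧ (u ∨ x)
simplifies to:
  False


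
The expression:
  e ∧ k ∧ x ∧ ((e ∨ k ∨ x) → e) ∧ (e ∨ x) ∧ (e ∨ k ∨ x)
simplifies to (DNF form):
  e ∧ k ∧ x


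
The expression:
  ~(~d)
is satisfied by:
  {d: True}


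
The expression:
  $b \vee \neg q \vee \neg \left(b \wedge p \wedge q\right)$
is always true.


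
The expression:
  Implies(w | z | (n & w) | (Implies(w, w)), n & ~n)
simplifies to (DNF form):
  False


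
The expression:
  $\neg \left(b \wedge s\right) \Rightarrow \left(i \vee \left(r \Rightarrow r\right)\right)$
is always true.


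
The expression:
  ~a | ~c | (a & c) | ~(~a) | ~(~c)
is always true.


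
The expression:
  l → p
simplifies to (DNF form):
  p ∨ ¬l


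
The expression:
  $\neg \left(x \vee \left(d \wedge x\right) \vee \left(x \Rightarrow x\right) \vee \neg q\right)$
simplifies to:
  $\text{False}$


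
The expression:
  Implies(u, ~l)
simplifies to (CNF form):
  ~l | ~u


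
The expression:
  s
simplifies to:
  s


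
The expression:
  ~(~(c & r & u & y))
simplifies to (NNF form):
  c & r & u & y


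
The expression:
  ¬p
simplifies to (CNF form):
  ¬p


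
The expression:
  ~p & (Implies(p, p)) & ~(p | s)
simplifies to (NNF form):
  ~p & ~s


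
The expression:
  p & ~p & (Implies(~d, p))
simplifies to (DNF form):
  False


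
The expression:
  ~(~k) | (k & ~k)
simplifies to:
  k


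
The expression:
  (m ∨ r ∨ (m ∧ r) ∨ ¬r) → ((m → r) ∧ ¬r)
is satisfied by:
  {r: False, m: False}


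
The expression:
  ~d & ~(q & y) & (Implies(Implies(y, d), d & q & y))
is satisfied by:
  {y: True, q: False, d: False}


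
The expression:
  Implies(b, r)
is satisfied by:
  {r: True, b: False}
  {b: False, r: False}
  {b: True, r: True}


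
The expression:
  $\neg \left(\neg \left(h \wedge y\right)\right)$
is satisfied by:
  {h: True, y: True}


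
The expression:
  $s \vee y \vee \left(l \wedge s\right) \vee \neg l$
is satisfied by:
  {y: True, s: True, l: False}
  {y: True, l: False, s: False}
  {s: True, l: False, y: False}
  {s: False, l: False, y: False}
  {y: True, s: True, l: True}
  {y: True, l: True, s: False}
  {s: True, l: True, y: False}


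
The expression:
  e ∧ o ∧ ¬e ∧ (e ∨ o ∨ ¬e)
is never true.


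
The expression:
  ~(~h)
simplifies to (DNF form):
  h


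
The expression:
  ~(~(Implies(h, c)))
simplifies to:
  c | ~h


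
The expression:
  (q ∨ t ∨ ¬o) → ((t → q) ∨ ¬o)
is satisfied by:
  {q: True, o: False, t: False}
  {o: False, t: False, q: False}
  {q: True, t: True, o: False}
  {t: True, o: False, q: False}
  {q: True, o: True, t: False}
  {o: True, q: False, t: False}
  {q: True, t: True, o: True}


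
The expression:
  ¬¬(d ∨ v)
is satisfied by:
  {d: True, v: True}
  {d: True, v: False}
  {v: True, d: False}


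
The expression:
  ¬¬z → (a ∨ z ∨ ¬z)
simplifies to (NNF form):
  True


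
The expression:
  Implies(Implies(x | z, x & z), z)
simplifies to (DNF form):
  x | z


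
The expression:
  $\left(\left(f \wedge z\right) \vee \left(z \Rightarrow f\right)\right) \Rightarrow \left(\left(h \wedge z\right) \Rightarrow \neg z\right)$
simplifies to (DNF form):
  $\neg f \vee \neg h \vee \neg z$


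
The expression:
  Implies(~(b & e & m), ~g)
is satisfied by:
  {e: True, b: True, m: True, g: False}
  {e: True, b: True, m: False, g: False}
  {e: True, m: True, b: False, g: False}
  {e: True, m: False, b: False, g: False}
  {b: True, m: True, e: False, g: False}
  {b: True, e: False, m: False, g: False}
  {b: False, m: True, e: False, g: False}
  {b: False, e: False, m: False, g: False}
  {e: True, g: True, b: True, m: True}


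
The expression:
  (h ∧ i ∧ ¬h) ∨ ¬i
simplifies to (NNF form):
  ¬i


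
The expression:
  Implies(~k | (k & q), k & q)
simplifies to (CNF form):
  k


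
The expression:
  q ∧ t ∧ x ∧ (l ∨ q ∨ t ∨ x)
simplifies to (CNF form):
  q ∧ t ∧ x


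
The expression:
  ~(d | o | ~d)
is never true.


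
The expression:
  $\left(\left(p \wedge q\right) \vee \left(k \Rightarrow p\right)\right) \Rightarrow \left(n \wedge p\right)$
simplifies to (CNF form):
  $\left(k \vee n\right) \wedge \left(k \vee p\right) \wedge \left(n \vee \neg p\right) \wedge \left(p \vee \neg p\right)$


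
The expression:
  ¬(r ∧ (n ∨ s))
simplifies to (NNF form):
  (¬n ∧ ¬s) ∨ ¬r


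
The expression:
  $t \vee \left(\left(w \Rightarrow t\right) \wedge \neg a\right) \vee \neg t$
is always true.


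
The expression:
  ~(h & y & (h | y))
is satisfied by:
  {h: False, y: False}
  {y: True, h: False}
  {h: True, y: False}


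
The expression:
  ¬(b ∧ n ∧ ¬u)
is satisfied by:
  {u: True, n: False, b: False}
  {u: False, n: False, b: False}
  {b: True, u: True, n: False}
  {b: True, u: False, n: False}
  {n: True, u: True, b: False}
  {n: True, u: False, b: False}
  {n: True, b: True, u: True}


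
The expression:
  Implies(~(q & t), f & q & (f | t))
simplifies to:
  q & (f | t)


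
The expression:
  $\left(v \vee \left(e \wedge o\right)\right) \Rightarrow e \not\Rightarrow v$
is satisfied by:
  {v: False}


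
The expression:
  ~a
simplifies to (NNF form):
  ~a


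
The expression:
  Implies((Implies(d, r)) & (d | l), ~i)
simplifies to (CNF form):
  (d | ~d | ~i) & (d | ~i | ~l) & (~d | ~i | ~r) & (~i | ~l | ~r)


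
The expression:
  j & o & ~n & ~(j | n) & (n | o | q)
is never true.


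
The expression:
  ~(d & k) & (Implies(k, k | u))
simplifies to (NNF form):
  ~d | ~k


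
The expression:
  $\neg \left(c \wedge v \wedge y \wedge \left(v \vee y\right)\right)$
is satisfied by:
  {v: False, y: False, c: False}
  {c: True, v: False, y: False}
  {y: True, v: False, c: False}
  {c: True, y: True, v: False}
  {v: True, c: False, y: False}
  {c: True, v: True, y: False}
  {y: True, v: True, c: False}


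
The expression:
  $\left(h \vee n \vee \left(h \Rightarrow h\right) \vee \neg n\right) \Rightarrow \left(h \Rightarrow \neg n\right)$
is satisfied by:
  {h: False, n: False}
  {n: True, h: False}
  {h: True, n: False}


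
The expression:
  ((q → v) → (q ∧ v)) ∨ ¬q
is always true.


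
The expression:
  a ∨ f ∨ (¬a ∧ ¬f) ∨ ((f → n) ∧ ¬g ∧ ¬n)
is always true.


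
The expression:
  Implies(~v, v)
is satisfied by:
  {v: True}


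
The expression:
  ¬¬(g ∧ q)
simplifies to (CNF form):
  g ∧ q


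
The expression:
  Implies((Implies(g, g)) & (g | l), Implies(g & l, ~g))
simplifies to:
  ~g | ~l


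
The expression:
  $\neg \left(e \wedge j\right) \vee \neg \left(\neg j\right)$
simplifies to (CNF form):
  $\text{True}$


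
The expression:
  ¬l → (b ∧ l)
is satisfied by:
  {l: True}


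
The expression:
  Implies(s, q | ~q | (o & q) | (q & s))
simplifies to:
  True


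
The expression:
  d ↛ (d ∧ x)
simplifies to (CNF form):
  d ∧ ¬x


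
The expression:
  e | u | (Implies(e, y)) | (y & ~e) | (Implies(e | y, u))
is always true.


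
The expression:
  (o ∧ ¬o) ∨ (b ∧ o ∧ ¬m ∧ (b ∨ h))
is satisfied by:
  {b: True, o: True, m: False}


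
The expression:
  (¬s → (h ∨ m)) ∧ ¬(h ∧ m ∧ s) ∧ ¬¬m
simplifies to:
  m ∧ (¬h ∨ ¬s)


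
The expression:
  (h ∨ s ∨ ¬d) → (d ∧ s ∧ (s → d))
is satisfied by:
  {d: True, s: True, h: False}
  {d: True, h: False, s: False}
  {d: True, s: True, h: True}


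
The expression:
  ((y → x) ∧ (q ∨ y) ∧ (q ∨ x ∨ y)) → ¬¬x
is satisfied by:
  {y: True, x: True, q: False}
  {y: True, x: False, q: False}
  {x: True, y: False, q: False}
  {y: False, x: False, q: False}
  {y: True, q: True, x: True}
  {y: True, q: True, x: False}
  {q: True, x: True, y: False}


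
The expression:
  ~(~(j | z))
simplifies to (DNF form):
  j | z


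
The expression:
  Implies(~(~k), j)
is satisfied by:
  {j: True, k: False}
  {k: False, j: False}
  {k: True, j: True}


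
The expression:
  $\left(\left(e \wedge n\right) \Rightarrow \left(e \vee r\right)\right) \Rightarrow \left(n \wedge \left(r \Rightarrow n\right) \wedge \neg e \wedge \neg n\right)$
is never true.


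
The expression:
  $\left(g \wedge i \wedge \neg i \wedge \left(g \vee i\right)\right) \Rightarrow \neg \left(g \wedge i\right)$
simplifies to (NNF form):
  $\text{True}$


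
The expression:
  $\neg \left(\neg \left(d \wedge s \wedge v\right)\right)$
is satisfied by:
  {s: True, d: True, v: True}


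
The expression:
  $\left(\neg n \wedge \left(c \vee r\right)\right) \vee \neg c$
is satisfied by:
  {c: False, n: False}
  {n: True, c: False}
  {c: True, n: False}


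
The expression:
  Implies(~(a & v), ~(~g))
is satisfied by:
  {v: True, g: True, a: True}
  {v: True, g: True, a: False}
  {g: True, a: True, v: False}
  {g: True, a: False, v: False}
  {v: True, a: True, g: False}


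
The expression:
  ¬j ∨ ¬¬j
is always true.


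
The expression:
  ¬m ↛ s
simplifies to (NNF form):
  s ∨ ¬m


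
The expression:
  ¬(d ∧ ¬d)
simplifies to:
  True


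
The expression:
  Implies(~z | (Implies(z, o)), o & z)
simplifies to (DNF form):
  z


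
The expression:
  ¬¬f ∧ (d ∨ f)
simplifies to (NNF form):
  f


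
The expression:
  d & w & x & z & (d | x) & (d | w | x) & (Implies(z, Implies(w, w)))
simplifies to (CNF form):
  d & w & x & z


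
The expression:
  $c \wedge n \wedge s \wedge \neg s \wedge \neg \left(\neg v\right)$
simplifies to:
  $\text{False}$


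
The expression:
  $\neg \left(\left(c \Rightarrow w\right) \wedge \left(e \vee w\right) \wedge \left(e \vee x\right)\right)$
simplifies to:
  $\left(c \wedge \neg w\right) \vee \left(\neg e \wedge \neg w\right) \vee \left(\neg e \wedge \neg x\right)$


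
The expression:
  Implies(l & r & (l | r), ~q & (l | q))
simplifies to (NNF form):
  ~l | ~q | ~r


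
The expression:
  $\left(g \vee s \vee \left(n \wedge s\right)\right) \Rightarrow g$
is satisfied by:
  {g: True, s: False}
  {s: False, g: False}
  {s: True, g: True}


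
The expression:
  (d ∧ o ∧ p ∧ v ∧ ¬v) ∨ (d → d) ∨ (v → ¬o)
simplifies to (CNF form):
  True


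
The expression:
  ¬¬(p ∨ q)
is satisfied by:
  {q: True, p: True}
  {q: True, p: False}
  {p: True, q: False}


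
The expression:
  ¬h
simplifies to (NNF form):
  ¬h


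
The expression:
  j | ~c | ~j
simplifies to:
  True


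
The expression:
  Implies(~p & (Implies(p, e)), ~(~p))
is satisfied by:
  {p: True}


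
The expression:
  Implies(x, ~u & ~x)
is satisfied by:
  {x: False}


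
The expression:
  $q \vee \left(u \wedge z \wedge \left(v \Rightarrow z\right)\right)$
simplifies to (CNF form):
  $\left(q \vee u\right) \wedge \left(q \vee z\right)$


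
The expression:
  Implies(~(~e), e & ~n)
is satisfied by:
  {e: False, n: False}
  {n: True, e: False}
  {e: True, n: False}


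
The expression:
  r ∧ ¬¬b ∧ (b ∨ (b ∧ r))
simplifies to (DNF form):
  b ∧ r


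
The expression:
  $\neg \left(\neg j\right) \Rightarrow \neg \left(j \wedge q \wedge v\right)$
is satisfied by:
  {v: False, q: False, j: False}
  {j: True, v: False, q: False}
  {q: True, v: False, j: False}
  {j: True, q: True, v: False}
  {v: True, j: False, q: False}
  {j: True, v: True, q: False}
  {q: True, v: True, j: False}


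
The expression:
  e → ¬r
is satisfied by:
  {e: False, r: False}
  {r: True, e: False}
  {e: True, r: False}


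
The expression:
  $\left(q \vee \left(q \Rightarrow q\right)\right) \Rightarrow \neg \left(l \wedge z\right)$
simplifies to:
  $\neg l \vee \neg z$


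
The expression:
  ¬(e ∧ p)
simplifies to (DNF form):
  ¬e ∨ ¬p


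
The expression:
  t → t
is always true.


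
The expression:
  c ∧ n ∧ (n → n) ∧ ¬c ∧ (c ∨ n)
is never true.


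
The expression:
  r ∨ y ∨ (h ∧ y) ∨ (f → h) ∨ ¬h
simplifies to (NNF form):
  True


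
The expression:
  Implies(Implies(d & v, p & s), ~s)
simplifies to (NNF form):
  ~s | (d & v & ~p)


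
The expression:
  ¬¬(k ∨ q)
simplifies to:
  k ∨ q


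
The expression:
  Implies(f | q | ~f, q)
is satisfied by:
  {q: True}


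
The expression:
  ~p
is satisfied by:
  {p: False}


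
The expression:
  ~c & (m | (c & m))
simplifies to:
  m & ~c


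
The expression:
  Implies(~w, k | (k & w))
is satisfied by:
  {k: True, w: True}
  {k: True, w: False}
  {w: True, k: False}


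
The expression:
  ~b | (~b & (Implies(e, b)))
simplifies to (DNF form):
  ~b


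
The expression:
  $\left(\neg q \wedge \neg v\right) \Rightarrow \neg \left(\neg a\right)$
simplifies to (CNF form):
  $a \vee q \vee v$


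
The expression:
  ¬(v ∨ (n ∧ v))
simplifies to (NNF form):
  ¬v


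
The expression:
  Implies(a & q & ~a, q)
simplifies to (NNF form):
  True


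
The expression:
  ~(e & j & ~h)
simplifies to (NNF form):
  h | ~e | ~j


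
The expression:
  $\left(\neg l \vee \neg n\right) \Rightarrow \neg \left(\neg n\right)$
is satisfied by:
  {n: True}


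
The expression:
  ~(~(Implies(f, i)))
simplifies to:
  i | ~f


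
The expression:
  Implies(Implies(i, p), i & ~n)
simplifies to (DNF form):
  (i & ~n) | (i & ~p)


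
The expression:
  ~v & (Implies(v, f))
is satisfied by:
  {v: False}


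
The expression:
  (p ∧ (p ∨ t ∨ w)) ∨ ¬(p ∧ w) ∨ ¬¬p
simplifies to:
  True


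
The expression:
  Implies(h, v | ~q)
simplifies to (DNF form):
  v | ~h | ~q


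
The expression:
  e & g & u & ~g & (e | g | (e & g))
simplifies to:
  False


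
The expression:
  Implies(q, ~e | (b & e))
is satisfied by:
  {b: True, e: False, q: False}
  {e: False, q: False, b: False}
  {b: True, q: True, e: False}
  {q: True, e: False, b: False}
  {b: True, e: True, q: False}
  {e: True, b: False, q: False}
  {b: True, q: True, e: True}


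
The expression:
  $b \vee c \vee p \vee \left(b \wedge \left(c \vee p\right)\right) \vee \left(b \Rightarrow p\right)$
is always true.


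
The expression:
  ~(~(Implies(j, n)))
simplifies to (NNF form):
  n | ~j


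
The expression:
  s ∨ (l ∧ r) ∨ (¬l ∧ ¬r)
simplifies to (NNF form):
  s ∨ (l ∧ r) ∨ (¬l ∧ ¬r)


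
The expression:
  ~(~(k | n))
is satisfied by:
  {n: True, k: True}
  {n: True, k: False}
  {k: True, n: False}


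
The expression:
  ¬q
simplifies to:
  ¬q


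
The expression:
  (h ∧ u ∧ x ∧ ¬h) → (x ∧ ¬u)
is always true.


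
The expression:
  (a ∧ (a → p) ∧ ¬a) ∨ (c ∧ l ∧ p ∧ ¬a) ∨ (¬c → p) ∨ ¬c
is always true.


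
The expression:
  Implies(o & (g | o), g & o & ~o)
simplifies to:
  ~o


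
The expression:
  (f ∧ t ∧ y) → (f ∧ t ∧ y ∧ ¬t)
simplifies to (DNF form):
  ¬f ∨ ¬t ∨ ¬y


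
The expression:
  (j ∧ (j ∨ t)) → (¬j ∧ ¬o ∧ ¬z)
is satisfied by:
  {j: False}


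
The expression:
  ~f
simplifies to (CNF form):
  ~f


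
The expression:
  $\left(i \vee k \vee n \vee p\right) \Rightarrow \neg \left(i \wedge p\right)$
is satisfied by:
  {p: False, i: False}
  {i: True, p: False}
  {p: True, i: False}


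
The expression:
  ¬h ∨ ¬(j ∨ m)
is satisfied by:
  {j: False, h: False, m: False}
  {m: True, j: False, h: False}
  {j: True, m: False, h: False}
  {m: True, j: True, h: False}
  {h: True, m: False, j: False}


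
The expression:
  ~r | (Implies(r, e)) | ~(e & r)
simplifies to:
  True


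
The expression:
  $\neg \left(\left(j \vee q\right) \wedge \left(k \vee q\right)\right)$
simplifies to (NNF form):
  $\neg q \wedge \left(\neg j \vee \neg k\right)$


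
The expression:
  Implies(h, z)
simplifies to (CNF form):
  z | ~h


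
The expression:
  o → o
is always true.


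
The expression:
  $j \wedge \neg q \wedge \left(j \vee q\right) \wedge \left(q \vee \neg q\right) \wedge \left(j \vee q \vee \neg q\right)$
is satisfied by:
  {j: True, q: False}


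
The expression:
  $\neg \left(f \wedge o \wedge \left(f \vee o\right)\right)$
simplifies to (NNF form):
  $\neg f \vee \neg o$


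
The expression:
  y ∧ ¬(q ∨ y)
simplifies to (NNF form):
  False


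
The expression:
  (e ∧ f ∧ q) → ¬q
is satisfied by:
  {e: False, q: False, f: False}
  {f: True, e: False, q: False}
  {q: True, e: False, f: False}
  {f: True, q: True, e: False}
  {e: True, f: False, q: False}
  {f: True, e: True, q: False}
  {q: True, e: True, f: False}


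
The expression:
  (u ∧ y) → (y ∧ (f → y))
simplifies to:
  True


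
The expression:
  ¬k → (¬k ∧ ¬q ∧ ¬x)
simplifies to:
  k ∨ (¬q ∧ ¬x)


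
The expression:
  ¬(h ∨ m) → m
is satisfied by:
  {m: True, h: True}
  {m: True, h: False}
  {h: True, m: False}


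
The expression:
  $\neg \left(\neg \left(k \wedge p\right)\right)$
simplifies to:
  $k \wedge p$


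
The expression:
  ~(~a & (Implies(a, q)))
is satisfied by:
  {a: True}


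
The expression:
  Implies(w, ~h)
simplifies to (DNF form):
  ~h | ~w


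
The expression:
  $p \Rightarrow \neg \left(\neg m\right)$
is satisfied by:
  {m: True, p: False}
  {p: False, m: False}
  {p: True, m: True}
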